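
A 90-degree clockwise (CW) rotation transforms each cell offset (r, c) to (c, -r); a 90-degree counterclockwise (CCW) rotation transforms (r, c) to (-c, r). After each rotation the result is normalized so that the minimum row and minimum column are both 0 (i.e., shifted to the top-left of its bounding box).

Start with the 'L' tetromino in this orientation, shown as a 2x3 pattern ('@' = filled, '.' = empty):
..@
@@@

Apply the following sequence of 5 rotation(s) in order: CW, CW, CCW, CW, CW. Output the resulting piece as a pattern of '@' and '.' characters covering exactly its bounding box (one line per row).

Start:
..@
@@@
After rotation 1 (CW):
@.
@.
@@
After rotation 2 (CW):
@@@
@..
After rotation 3 (CCW):
@.
@.
@@
After rotation 4 (CW):
@@@
@..
After rotation 5 (CW):
@@
.@
.@

Answer: @@
.@
.@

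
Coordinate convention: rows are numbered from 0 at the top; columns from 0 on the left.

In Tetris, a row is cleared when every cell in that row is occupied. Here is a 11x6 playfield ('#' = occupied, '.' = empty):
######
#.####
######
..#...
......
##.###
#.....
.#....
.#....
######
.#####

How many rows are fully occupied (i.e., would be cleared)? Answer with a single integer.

Check each row:
  row 0: 0 empty cells -> FULL (clear)
  row 1: 1 empty cell -> not full
  row 2: 0 empty cells -> FULL (clear)
  row 3: 5 empty cells -> not full
  row 4: 6 empty cells -> not full
  row 5: 1 empty cell -> not full
  row 6: 5 empty cells -> not full
  row 7: 5 empty cells -> not full
  row 8: 5 empty cells -> not full
  row 9: 0 empty cells -> FULL (clear)
  row 10: 1 empty cell -> not full
Total rows cleared: 3

Answer: 3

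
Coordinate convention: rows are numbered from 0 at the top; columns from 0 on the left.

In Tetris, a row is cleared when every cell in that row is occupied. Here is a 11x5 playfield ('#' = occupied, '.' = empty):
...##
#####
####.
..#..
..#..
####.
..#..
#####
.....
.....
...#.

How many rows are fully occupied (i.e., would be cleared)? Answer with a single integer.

Check each row:
  row 0: 3 empty cells -> not full
  row 1: 0 empty cells -> FULL (clear)
  row 2: 1 empty cell -> not full
  row 3: 4 empty cells -> not full
  row 4: 4 empty cells -> not full
  row 5: 1 empty cell -> not full
  row 6: 4 empty cells -> not full
  row 7: 0 empty cells -> FULL (clear)
  row 8: 5 empty cells -> not full
  row 9: 5 empty cells -> not full
  row 10: 4 empty cells -> not full
Total rows cleared: 2

Answer: 2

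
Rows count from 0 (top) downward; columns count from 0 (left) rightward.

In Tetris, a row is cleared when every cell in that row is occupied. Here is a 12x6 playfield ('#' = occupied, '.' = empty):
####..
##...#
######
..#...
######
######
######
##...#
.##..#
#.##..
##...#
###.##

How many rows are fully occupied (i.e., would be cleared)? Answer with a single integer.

Answer: 4

Derivation:
Check each row:
  row 0: 2 empty cells -> not full
  row 1: 3 empty cells -> not full
  row 2: 0 empty cells -> FULL (clear)
  row 3: 5 empty cells -> not full
  row 4: 0 empty cells -> FULL (clear)
  row 5: 0 empty cells -> FULL (clear)
  row 6: 0 empty cells -> FULL (clear)
  row 7: 3 empty cells -> not full
  row 8: 3 empty cells -> not full
  row 9: 3 empty cells -> not full
  row 10: 3 empty cells -> not full
  row 11: 1 empty cell -> not full
Total rows cleared: 4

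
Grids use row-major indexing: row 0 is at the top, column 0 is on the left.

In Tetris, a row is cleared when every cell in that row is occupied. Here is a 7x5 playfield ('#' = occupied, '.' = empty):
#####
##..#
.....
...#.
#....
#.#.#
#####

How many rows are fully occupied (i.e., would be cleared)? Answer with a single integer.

Check each row:
  row 0: 0 empty cells -> FULL (clear)
  row 1: 2 empty cells -> not full
  row 2: 5 empty cells -> not full
  row 3: 4 empty cells -> not full
  row 4: 4 empty cells -> not full
  row 5: 2 empty cells -> not full
  row 6: 0 empty cells -> FULL (clear)
Total rows cleared: 2

Answer: 2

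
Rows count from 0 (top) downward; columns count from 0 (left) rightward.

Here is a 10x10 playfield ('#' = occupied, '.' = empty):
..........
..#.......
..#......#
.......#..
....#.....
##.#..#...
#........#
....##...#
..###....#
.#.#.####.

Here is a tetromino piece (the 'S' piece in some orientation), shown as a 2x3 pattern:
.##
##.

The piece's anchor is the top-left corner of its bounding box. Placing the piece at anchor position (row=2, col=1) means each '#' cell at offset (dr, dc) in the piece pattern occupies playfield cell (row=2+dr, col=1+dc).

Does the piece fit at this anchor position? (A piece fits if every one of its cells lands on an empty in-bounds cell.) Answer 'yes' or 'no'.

Answer: no

Derivation:
Check each piece cell at anchor (2, 1):
  offset (0,1) -> (2,2): occupied ('#') -> FAIL
  offset (0,2) -> (2,3): empty -> OK
  offset (1,0) -> (3,1): empty -> OK
  offset (1,1) -> (3,2): empty -> OK
All cells valid: no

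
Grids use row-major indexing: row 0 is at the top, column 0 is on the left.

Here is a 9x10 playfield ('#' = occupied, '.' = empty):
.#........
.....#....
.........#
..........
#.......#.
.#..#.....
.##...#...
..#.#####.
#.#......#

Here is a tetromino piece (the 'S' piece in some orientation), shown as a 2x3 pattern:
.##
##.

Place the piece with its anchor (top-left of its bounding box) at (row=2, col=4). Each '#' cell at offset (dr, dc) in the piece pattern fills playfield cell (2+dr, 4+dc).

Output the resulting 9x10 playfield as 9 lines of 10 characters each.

Answer: .#........
.....#....
.....##..#
....##....
#.......#.
.#..#.....
.##...#...
..#.#####.
#.#......#

Derivation:
Fill (2+0,4+1) = (2,5)
Fill (2+0,4+2) = (2,6)
Fill (2+1,4+0) = (3,4)
Fill (2+1,4+1) = (3,5)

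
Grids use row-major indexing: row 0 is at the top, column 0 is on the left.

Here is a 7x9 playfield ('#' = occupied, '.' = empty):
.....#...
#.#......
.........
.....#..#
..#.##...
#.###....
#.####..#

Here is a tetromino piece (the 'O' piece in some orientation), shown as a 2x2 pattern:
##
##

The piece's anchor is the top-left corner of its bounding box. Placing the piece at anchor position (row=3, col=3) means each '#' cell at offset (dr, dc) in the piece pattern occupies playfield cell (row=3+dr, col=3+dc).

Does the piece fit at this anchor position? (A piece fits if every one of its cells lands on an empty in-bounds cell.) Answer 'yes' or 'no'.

Answer: no

Derivation:
Check each piece cell at anchor (3, 3):
  offset (0,0) -> (3,3): empty -> OK
  offset (0,1) -> (3,4): empty -> OK
  offset (1,0) -> (4,3): empty -> OK
  offset (1,1) -> (4,4): occupied ('#') -> FAIL
All cells valid: no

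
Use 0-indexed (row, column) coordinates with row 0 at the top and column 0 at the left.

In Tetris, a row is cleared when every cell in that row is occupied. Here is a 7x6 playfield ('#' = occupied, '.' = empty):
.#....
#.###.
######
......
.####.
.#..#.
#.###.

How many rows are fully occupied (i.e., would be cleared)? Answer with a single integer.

Check each row:
  row 0: 5 empty cells -> not full
  row 1: 2 empty cells -> not full
  row 2: 0 empty cells -> FULL (clear)
  row 3: 6 empty cells -> not full
  row 4: 2 empty cells -> not full
  row 5: 4 empty cells -> not full
  row 6: 2 empty cells -> not full
Total rows cleared: 1

Answer: 1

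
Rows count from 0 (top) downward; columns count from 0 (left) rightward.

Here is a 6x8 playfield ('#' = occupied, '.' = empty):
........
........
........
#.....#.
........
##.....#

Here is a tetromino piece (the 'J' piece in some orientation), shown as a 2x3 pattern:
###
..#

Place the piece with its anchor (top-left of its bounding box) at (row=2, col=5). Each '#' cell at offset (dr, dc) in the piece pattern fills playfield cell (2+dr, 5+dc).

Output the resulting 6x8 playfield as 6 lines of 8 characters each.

Fill (2+0,5+0) = (2,5)
Fill (2+0,5+1) = (2,6)
Fill (2+0,5+2) = (2,7)
Fill (2+1,5+2) = (3,7)

Answer: ........
........
.....###
#.....##
........
##.....#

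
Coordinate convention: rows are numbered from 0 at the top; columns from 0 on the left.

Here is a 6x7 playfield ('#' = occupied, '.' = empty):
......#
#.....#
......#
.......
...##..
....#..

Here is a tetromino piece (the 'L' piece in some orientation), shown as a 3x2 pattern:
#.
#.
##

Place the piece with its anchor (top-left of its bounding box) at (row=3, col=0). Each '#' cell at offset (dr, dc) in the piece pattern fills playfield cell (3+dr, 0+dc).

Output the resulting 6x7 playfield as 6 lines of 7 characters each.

Fill (3+0,0+0) = (3,0)
Fill (3+1,0+0) = (4,0)
Fill (3+2,0+0) = (5,0)
Fill (3+2,0+1) = (5,1)

Answer: ......#
#.....#
......#
#......
#..##..
##..#..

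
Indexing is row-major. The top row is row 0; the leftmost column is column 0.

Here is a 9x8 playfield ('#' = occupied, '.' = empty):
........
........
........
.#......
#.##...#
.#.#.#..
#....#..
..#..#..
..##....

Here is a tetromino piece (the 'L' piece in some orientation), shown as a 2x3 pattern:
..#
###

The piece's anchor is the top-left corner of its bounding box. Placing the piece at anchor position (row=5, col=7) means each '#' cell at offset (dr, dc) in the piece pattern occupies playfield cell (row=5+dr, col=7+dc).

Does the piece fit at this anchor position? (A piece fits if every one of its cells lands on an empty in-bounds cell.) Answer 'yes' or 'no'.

Check each piece cell at anchor (5, 7):
  offset (0,2) -> (5,9): out of bounds -> FAIL
  offset (1,0) -> (6,7): empty -> OK
  offset (1,1) -> (6,8): out of bounds -> FAIL
  offset (1,2) -> (6,9): out of bounds -> FAIL
All cells valid: no

Answer: no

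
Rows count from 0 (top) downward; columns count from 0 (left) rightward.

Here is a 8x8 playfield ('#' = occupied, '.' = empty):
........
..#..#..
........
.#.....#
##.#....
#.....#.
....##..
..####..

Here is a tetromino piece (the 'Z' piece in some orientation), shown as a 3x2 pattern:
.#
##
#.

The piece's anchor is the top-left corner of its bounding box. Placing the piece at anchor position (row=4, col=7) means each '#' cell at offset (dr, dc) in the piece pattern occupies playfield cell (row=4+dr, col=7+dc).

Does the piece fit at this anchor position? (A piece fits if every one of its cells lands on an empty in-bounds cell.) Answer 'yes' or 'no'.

Check each piece cell at anchor (4, 7):
  offset (0,1) -> (4,8): out of bounds -> FAIL
  offset (1,0) -> (5,7): empty -> OK
  offset (1,1) -> (5,8): out of bounds -> FAIL
  offset (2,0) -> (6,7): empty -> OK
All cells valid: no

Answer: no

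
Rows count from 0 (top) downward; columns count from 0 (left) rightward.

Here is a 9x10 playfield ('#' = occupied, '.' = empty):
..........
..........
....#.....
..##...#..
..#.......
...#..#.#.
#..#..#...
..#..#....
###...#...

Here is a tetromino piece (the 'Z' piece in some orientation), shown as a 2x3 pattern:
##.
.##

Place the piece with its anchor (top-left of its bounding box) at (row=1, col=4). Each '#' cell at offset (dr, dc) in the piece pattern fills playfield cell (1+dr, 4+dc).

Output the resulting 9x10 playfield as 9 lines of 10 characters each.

Fill (1+0,4+0) = (1,4)
Fill (1+0,4+1) = (1,5)
Fill (1+1,4+1) = (2,5)
Fill (1+1,4+2) = (2,6)

Answer: ..........
....##....
....###...
..##...#..
..#.......
...#..#.#.
#..#..#...
..#..#....
###...#...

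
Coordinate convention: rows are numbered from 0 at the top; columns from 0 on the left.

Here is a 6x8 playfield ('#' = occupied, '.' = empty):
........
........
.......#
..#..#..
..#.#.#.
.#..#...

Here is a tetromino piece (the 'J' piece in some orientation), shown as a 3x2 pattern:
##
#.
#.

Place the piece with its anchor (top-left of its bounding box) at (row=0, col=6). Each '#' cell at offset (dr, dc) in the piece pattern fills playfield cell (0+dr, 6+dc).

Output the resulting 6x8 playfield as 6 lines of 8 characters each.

Answer: ......##
......#.
......##
..#..#..
..#.#.#.
.#..#...

Derivation:
Fill (0+0,6+0) = (0,6)
Fill (0+0,6+1) = (0,7)
Fill (0+1,6+0) = (1,6)
Fill (0+2,6+0) = (2,6)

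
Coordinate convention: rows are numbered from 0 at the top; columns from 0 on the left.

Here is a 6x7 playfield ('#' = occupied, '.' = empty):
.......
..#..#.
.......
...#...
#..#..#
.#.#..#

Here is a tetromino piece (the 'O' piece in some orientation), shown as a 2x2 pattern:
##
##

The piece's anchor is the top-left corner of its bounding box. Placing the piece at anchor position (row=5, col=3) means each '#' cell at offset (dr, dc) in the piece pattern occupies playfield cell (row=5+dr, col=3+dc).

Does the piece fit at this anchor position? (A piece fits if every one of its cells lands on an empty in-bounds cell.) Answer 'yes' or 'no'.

Answer: no

Derivation:
Check each piece cell at anchor (5, 3):
  offset (0,0) -> (5,3): occupied ('#') -> FAIL
  offset (0,1) -> (5,4): empty -> OK
  offset (1,0) -> (6,3): out of bounds -> FAIL
  offset (1,1) -> (6,4): out of bounds -> FAIL
All cells valid: no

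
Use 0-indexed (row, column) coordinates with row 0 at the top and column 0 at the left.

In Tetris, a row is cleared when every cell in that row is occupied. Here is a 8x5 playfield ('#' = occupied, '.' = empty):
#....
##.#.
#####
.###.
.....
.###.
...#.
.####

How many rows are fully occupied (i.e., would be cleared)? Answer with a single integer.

Check each row:
  row 0: 4 empty cells -> not full
  row 1: 2 empty cells -> not full
  row 2: 0 empty cells -> FULL (clear)
  row 3: 2 empty cells -> not full
  row 4: 5 empty cells -> not full
  row 5: 2 empty cells -> not full
  row 6: 4 empty cells -> not full
  row 7: 1 empty cell -> not full
Total rows cleared: 1

Answer: 1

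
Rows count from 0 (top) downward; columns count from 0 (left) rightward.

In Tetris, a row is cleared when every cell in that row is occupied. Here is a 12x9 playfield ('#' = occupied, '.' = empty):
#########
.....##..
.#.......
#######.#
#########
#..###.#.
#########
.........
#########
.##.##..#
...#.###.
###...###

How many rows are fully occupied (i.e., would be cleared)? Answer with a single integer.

Check each row:
  row 0: 0 empty cells -> FULL (clear)
  row 1: 7 empty cells -> not full
  row 2: 8 empty cells -> not full
  row 3: 1 empty cell -> not full
  row 4: 0 empty cells -> FULL (clear)
  row 5: 4 empty cells -> not full
  row 6: 0 empty cells -> FULL (clear)
  row 7: 9 empty cells -> not full
  row 8: 0 empty cells -> FULL (clear)
  row 9: 4 empty cells -> not full
  row 10: 5 empty cells -> not full
  row 11: 3 empty cells -> not full
Total rows cleared: 4

Answer: 4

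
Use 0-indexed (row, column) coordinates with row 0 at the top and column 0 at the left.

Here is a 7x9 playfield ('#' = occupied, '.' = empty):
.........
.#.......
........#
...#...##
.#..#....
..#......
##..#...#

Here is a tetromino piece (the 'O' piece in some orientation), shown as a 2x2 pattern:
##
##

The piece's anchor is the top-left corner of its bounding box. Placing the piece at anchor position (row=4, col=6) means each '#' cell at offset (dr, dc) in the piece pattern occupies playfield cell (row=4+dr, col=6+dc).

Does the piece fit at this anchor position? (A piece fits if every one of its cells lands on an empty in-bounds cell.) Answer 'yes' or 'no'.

Answer: yes

Derivation:
Check each piece cell at anchor (4, 6):
  offset (0,0) -> (4,6): empty -> OK
  offset (0,1) -> (4,7): empty -> OK
  offset (1,0) -> (5,6): empty -> OK
  offset (1,1) -> (5,7): empty -> OK
All cells valid: yes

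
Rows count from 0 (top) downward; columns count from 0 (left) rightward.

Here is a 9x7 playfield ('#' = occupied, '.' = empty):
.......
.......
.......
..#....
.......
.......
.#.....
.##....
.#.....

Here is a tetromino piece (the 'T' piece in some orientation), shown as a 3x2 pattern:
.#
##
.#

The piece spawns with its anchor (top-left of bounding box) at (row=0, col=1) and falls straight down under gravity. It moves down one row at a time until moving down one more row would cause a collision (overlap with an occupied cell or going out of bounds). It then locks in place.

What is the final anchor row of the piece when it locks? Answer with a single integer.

Answer: 0

Derivation:
Spawn at (row=0, col=1). Try each row:
  row 0: fits
  row 1: blocked -> lock at row 0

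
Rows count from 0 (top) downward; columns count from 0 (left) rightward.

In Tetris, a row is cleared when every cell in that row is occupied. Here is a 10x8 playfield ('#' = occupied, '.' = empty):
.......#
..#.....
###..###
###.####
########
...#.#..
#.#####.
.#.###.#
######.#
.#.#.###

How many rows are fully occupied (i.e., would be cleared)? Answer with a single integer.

Check each row:
  row 0: 7 empty cells -> not full
  row 1: 7 empty cells -> not full
  row 2: 2 empty cells -> not full
  row 3: 1 empty cell -> not full
  row 4: 0 empty cells -> FULL (clear)
  row 5: 6 empty cells -> not full
  row 6: 2 empty cells -> not full
  row 7: 3 empty cells -> not full
  row 8: 1 empty cell -> not full
  row 9: 3 empty cells -> not full
Total rows cleared: 1

Answer: 1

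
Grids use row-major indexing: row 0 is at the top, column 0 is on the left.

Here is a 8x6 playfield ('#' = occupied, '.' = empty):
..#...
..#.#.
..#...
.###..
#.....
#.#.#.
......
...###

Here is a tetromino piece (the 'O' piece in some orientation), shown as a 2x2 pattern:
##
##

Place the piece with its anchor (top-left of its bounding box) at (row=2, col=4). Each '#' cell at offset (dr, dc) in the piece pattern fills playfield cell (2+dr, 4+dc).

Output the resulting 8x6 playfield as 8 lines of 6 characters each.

Answer: ..#...
..#.#.
..#.##
.#####
#.....
#.#.#.
......
...###

Derivation:
Fill (2+0,4+0) = (2,4)
Fill (2+0,4+1) = (2,5)
Fill (2+1,4+0) = (3,4)
Fill (2+1,4+1) = (3,5)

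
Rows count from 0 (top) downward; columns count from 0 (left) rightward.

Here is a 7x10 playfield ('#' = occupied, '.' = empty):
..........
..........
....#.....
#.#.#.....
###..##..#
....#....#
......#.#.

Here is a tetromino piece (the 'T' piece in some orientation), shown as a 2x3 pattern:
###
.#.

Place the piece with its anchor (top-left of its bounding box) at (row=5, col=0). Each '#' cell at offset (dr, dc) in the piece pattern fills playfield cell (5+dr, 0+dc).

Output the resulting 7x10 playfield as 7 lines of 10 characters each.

Fill (5+0,0+0) = (5,0)
Fill (5+0,0+1) = (5,1)
Fill (5+0,0+2) = (5,2)
Fill (5+1,0+1) = (6,1)

Answer: ..........
..........
....#.....
#.#.#.....
###..##..#
###.#....#
.#....#.#.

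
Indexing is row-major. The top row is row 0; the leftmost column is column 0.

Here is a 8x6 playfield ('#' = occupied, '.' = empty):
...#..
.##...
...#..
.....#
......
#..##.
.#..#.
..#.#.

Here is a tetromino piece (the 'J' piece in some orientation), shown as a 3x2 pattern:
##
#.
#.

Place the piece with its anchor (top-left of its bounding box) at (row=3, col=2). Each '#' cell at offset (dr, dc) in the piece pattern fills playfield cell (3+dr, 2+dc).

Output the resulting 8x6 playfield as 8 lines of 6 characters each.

Answer: ...#..
.##...
...#..
..##.#
..#...
#.###.
.#..#.
..#.#.

Derivation:
Fill (3+0,2+0) = (3,2)
Fill (3+0,2+1) = (3,3)
Fill (3+1,2+0) = (4,2)
Fill (3+2,2+0) = (5,2)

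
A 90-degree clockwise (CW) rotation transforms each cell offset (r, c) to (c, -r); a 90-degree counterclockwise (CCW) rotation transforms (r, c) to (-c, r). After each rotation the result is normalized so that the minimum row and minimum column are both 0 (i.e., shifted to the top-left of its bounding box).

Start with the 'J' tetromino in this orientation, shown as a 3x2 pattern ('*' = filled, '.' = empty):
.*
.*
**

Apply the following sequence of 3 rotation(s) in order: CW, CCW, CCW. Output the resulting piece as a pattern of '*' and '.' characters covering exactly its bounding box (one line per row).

Start:
.*
.*
**
After rotation 1 (CW):
*..
***
After rotation 2 (CCW):
.*
.*
**
After rotation 3 (CCW):
***
..*

Answer: ***
..*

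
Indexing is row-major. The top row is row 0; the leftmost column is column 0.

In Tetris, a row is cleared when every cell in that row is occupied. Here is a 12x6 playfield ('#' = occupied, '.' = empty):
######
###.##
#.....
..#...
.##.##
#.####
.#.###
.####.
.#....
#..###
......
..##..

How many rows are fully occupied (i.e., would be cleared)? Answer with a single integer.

Answer: 1

Derivation:
Check each row:
  row 0: 0 empty cells -> FULL (clear)
  row 1: 1 empty cell -> not full
  row 2: 5 empty cells -> not full
  row 3: 5 empty cells -> not full
  row 4: 2 empty cells -> not full
  row 5: 1 empty cell -> not full
  row 6: 2 empty cells -> not full
  row 7: 2 empty cells -> not full
  row 8: 5 empty cells -> not full
  row 9: 2 empty cells -> not full
  row 10: 6 empty cells -> not full
  row 11: 4 empty cells -> not full
Total rows cleared: 1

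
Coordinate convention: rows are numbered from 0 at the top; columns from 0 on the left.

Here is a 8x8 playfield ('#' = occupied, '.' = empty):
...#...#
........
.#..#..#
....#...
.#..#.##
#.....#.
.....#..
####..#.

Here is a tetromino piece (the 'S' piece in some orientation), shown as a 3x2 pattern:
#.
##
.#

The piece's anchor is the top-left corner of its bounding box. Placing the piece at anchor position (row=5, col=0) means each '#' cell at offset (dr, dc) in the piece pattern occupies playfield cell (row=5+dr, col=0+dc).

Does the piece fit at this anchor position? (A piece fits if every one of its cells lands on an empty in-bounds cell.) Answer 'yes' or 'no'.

Answer: no

Derivation:
Check each piece cell at anchor (5, 0):
  offset (0,0) -> (5,0): occupied ('#') -> FAIL
  offset (1,0) -> (6,0): empty -> OK
  offset (1,1) -> (6,1): empty -> OK
  offset (2,1) -> (7,1): occupied ('#') -> FAIL
All cells valid: no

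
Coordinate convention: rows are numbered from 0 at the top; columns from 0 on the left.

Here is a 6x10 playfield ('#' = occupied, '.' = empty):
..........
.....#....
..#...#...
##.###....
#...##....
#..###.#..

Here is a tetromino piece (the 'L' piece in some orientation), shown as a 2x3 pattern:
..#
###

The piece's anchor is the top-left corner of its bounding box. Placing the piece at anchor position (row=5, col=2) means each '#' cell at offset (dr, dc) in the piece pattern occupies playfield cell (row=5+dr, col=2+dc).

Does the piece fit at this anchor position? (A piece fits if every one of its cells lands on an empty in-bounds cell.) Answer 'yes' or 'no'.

Check each piece cell at anchor (5, 2):
  offset (0,2) -> (5,4): occupied ('#') -> FAIL
  offset (1,0) -> (6,2): out of bounds -> FAIL
  offset (1,1) -> (6,3): out of bounds -> FAIL
  offset (1,2) -> (6,4): out of bounds -> FAIL
All cells valid: no

Answer: no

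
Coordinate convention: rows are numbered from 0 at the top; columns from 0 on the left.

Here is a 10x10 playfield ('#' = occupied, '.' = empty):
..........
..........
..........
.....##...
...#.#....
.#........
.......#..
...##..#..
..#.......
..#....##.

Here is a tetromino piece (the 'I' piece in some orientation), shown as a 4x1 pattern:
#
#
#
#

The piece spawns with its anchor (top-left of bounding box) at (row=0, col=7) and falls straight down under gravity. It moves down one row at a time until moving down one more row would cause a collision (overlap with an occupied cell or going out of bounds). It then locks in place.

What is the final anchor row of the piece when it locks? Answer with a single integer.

Answer: 2

Derivation:
Spawn at (row=0, col=7). Try each row:
  row 0: fits
  row 1: fits
  row 2: fits
  row 3: blocked -> lock at row 2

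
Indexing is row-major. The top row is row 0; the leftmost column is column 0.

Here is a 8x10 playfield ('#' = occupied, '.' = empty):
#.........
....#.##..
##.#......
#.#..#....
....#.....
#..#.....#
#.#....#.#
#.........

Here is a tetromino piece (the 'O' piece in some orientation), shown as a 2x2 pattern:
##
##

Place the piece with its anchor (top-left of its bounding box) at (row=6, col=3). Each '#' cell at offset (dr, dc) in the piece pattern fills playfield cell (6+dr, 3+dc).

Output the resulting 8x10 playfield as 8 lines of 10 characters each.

Answer: #.........
....#.##..
##.#......
#.#..#....
....#.....
#..#.....#
#.###..#.#
#..##.....

Derivation:
Fill (6+0,3+0) = (6,3)
Fill (6+0,3+1) = (6,4)
Fill (6+1,3+0) = (7,3)
Fill (6+1,3+1) = (7,4)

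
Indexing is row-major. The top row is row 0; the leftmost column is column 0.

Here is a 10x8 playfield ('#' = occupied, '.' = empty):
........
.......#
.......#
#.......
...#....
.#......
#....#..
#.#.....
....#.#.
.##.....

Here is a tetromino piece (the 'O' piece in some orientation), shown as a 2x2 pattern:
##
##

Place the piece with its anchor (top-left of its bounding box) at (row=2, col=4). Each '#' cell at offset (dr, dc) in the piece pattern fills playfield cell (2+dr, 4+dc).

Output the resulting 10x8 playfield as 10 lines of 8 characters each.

Fill (2+0,4+0) = (2,4)
Fill (2+0,4+1) = (2,5)
Fill (2+1,4+0) = (3,4)
Fill (2+1,4+1) = (3,5)

Answer: ........
.......#
....##.#
#...##..
...#....
.#......
#....#..
#.#.....
....#.#.
.##.....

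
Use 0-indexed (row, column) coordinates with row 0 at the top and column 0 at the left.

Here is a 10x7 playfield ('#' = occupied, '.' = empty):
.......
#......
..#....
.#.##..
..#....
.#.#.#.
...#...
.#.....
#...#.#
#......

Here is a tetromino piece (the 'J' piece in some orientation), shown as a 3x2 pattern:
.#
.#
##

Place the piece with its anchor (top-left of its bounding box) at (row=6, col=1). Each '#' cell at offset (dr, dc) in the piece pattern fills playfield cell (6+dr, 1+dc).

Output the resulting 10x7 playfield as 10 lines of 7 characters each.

Fill (6+0,1+1) = (6,2)
Fill (6+1,1+1) = (7,2)
Fill (6+2,1+0) = (8,1)
Fill (6+2,1+1) = (8,2)

Answer: .......
#......
..#....
.#.##..
..#....
.#.#.#.
..##...
.##....
###.#.#
#......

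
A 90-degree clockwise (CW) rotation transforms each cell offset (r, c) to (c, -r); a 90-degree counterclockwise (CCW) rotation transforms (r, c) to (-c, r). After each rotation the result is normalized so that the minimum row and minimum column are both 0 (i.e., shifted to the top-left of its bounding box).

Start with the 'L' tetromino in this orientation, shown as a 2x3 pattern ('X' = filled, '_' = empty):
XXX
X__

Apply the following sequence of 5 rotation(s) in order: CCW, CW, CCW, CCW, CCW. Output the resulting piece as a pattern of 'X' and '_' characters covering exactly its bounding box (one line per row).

Answer: XX
_X
_X

Derivation:
Start:
XXX
X__
After rotation 1 (CCW):
X_
X_
XX
After rotation 2 (CW):
XXX
X__
After rotation 3 (CCW):
X_
X_
XX
After rotation 4 (CCW):
__X
XXX
After rotation 5 (CCW):
XX
_X
_X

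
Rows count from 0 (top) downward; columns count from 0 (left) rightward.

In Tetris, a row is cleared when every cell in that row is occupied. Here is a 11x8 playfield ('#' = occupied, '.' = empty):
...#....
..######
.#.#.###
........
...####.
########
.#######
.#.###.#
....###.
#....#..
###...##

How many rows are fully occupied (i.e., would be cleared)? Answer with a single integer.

Answer: 1

Derivation:
Check each row:
  row 0: 7 empty cells -> not full
  row 1: 2 empty cells -> not full
  row 2: 3 empty cells -> not full
  row 3: 8 empty cells -> not full
  row 4: 4 empty cells -> not full
  row 5: 0 empty cells -> FULL (clear)
  row 6: 1 empty cell -> not full
  row 7: 3 empty cells -> not full
  row 8: 5 empty cells -> not full
  row 9: 6 empty cells -> not full
  row 10: 3 empty cells -> not full
Total rows cleared: 1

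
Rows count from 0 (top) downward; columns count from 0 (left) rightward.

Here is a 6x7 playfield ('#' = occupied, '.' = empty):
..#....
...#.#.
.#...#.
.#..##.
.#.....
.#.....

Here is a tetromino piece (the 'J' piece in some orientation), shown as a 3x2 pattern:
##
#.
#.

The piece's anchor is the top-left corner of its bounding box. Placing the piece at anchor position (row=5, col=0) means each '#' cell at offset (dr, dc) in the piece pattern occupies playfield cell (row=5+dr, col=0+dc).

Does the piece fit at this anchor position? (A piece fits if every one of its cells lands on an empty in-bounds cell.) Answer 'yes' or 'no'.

Answer: no

Derivation:
Check each piece cell at anchor (5, 0):
  offset (0,0) -> (5,0): empty -> OK
  offset (0,1) -> (5,1): occupied ('#') -> FAIL
  offset (1,0) -> (6,0): out of bounds -> FAIL
  offset (2,0) -> (7,0): out of bounds -> FAIL
All cells valid: no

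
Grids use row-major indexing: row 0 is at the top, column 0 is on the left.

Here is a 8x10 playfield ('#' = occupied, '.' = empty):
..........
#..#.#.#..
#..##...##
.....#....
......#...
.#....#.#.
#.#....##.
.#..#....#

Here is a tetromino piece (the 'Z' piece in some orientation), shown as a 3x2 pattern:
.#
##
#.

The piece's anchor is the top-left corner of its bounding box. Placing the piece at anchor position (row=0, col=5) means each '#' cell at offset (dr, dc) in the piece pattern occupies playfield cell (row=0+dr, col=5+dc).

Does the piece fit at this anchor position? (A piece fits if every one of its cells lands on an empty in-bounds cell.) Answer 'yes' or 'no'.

Answer: no

Derivation:
Check each piece cell at anchor (0, 5):
  offset (0,1) -> (0,6): empty -> OK
  offset (1,0) -> (1,5): occupied ('#') -> FAIL
  offset (1,1) -> (1,6): empty -> OK
  offset (2,0) -> (2,5): empty -> OK
All cells valid: no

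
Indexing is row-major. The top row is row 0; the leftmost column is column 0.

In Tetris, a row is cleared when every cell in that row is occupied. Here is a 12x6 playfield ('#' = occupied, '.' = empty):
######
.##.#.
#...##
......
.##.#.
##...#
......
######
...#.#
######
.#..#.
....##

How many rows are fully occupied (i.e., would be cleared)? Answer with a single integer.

Answer: 3

Derivation:
Check each row:
  row 0: 0 empty cells -> FULL (clear)
  row 1: 3 empty cells -> not full
  row 2: 3 empty cells -> not full
  row 3: 6 empty cells -> not full
  row 4: 3 empty cells -> not full
  row 5: 3 empty cells -> not full
  row 6: 6 empty cells -> not full
  row 7: 0 empty cells -> FULL (clear)
  row 8: 4 empty cells -> not full
  row 9: 0 empty cells -> FULL (clear)
  row 10: 4 empty cells -> not full
  row 11: 4 empty cells -> not full
Total rows cleared: 3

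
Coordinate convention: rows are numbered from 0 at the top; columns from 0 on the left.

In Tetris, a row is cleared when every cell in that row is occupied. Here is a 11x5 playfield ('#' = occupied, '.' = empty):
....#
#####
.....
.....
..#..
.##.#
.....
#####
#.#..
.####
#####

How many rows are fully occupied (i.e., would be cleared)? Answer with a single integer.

Check each row:
  row 0: 4 empty cells -> not full
  row 1: 0 empty cells -> FULL (clear)
  row 2: 5 empty cells -> not full
  row 3: 5 empty cells -> not full
  row 4: 4 empty cells -> not full
  row 5: 2 empty cells -> not full
  row 6: 5 empty cells -> not full
  row 7: 0 empty cells -> FULL (clear)
  row 8: 3 empty cells -> not full
  row 9: 1 empty cell -> not full
  row 10: 0 empty cells -> FULL (clear)
Total rows cleared: 3

Answer: 3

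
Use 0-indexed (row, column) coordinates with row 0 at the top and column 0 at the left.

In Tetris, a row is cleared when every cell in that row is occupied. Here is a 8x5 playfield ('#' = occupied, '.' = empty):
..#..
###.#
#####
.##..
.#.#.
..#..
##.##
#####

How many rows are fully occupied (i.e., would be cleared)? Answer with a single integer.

Answer: 2

Derivation:
Check each row:
  row 0: 4 empty cells -> not full
  row 1: 1 empty cell -> not full
  row 2: 0 empty cells -> FULL (clear)
  row 3: 3 empty cells -> not full
  row 4: 3 empty cells -> not full
  row 5: 4 empty cells -> not full
  row 6: 1 empty cell -> not full
  row 7: 0 empty cells -> FULL (clear)
Total rows cleared: 2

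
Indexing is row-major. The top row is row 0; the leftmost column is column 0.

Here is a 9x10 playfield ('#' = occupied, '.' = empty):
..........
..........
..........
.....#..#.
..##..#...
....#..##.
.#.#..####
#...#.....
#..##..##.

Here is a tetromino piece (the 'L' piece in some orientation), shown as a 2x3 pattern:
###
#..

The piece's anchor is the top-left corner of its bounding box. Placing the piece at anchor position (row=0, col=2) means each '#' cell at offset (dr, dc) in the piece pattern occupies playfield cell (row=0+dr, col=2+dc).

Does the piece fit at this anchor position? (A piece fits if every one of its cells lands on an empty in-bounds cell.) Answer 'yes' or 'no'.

Answer: yes

Derivation:
Check each piece cell at anchor (0, 2):
  offset (0,0) -> (0,2): empty -> OK
  offset (0,1) -> (0,3): empty -> OK
  offset (0,2) -> (0,4): empty -> OK
  offset (1,0) -> (1,2): empty -> OK
All cells valid: yes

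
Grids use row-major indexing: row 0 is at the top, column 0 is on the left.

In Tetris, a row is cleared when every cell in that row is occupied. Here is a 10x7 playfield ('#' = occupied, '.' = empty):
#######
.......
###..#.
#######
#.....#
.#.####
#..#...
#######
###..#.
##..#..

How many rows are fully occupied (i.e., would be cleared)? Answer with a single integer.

Answer: 3

Derivation:
Check each row:
  row 0: 0 empty cells -> FULL (clear)
  row 1: 7 empty cells -> not full
  row 2: 3 empty cells -> not full
  row 3: 0 empty cells -> FULL (clear)
  row 4: 5 empty cells -> not full
  row 5: 2 empty cells -> not full
  row 6: 5 empty cells -> not full
  row 7: 0 empty cells -> FULL (clear)
  row 8: 3 empty cells -> not full
  row 9: 4 empty cells -> not full
Total rows cleared: 3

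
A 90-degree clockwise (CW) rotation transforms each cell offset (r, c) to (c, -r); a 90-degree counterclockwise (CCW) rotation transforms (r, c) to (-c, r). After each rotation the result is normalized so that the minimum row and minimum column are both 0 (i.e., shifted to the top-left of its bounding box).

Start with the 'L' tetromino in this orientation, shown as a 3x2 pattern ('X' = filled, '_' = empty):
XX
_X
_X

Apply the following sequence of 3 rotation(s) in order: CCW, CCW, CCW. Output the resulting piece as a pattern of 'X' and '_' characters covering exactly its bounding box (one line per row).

Answer: __X
XXX

Derivation:
Start:
XX
_X
_X
After rotation 1 (CCW):
XXX
X__
After rotation 2 (CCW):
X_
X_
XX
After rotation 3 (CCW):
__X
XXX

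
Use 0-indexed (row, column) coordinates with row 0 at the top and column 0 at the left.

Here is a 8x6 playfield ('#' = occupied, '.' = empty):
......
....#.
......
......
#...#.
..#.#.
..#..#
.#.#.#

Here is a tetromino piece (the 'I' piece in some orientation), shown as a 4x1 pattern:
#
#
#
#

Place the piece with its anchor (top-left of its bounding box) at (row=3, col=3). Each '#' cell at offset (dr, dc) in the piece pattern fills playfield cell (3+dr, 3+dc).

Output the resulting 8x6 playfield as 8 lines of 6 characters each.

Answer: ......
....#.
......
...#..
#..##.
..###.
..##.#
.#.#.#

Derivation:
Fill (3+0,3+0) = (3,3)
Fill (3+1,3+0) = (4,3)
Fill (3+2,3+0) = (5,3)
Fill (3+3,3+0) = (6,3)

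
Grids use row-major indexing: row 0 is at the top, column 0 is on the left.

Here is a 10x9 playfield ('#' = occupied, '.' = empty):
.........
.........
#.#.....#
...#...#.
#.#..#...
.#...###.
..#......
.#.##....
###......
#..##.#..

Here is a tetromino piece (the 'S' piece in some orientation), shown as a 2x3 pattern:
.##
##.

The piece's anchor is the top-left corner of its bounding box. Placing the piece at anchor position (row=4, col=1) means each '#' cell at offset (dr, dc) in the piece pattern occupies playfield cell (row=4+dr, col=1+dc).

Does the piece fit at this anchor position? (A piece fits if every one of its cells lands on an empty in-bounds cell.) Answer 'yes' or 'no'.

Answer: no

Derivation:
Check each piece cell at anchor (4, 1):
  offset (0,1) -> (4,2): occupied ('#') -> FAIL
  offset (0,2) -> (4,3): empty -> OK
  offset (1,0) -> (5,1): occupied ('#') -> FAIL
  offset (1,1) -> (5,2): empty -> OK
All cells valid: no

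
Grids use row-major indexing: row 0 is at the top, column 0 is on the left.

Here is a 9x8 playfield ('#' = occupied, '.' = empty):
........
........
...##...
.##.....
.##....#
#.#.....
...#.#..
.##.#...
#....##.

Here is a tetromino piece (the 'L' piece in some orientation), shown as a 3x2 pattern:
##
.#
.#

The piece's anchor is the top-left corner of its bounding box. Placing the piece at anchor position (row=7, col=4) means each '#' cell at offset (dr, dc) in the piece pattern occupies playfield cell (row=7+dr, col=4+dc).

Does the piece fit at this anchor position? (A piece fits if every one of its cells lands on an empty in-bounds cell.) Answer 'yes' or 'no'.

Check each piece cell at anchor (7, 4):
  offset (0,0) -> (7,4): occupied ('#') -> FAIL
  offset (0,1) -> (7,5): empty -> OK
  offset (1,1) -> (8,5): occupied ('#') -> FAIL
  offset (2,1) -> (9,5): out of bounds -> FAIL
All cells valid: no

Answer: no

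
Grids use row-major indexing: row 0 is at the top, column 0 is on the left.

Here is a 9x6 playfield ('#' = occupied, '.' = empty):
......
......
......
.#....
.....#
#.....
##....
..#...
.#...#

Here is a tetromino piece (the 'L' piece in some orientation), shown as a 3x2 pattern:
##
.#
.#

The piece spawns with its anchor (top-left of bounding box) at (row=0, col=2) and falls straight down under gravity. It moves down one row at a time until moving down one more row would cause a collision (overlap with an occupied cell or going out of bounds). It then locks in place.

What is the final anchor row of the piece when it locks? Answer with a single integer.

Answer: 6

Derivation:
Spawn at (row=0, col=2). Try each row:
  row 0: fits
  row 1: fits
  row 2: fits
  row 3: fits
  row 4: fits
  row 5: fits
  row 6: fits
  row 7: blocked -> lock at row 6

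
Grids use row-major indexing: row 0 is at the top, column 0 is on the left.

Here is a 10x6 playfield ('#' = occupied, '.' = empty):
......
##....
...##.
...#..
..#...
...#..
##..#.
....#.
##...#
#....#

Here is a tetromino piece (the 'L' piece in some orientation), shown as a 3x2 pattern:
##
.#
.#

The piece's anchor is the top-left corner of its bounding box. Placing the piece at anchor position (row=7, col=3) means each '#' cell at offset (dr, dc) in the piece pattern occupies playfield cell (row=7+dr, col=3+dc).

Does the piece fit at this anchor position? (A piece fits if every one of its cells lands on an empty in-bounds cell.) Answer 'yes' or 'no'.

Check each piece cell at anchor (7, 3):
  offset (0,0) -> (7,3): empty -> OK
  offset (0,1) -> (7,4): occupied ('#') -> FAIL
  offset (1,1) -> (8,4): empty -> OK
  offset (2,1) -> (9,4): empty -> OK
All cells valid: no

Answer: no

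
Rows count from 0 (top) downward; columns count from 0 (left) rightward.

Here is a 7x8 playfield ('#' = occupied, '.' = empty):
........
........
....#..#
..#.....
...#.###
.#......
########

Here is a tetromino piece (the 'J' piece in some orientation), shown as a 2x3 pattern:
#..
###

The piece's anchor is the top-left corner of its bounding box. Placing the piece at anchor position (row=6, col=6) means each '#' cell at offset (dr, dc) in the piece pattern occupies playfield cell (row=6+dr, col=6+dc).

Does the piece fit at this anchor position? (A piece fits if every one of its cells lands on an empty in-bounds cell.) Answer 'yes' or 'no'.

Answer: no

Derivation:
Check each piece cell at anchor (6, 6):
  offset (0,0) -> (6,6): occupied ('#') -> FAIL
  offset (1,0) -> (7,6): out of bounds -> FAIL
  offset (1,1) -> (7,7): out of bounds -> FAIL
  offset (1,2) -> (7,8): out of bounds -> FAIL
All cells valid: no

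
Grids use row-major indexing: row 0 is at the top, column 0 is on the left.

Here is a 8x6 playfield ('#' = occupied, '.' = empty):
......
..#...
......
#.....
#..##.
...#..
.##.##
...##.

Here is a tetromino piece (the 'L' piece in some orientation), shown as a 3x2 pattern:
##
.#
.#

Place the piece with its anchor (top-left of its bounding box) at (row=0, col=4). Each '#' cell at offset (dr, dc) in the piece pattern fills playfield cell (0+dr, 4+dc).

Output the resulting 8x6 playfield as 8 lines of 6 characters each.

Answer: ....##
..#..#
.....#
#.....
#..##.
...#..
.##.##
...##.

Derivation:
Fill (0+0,4+0) = (0,4)
Fill (0+0,4+1) = (0,5)
Fill (0+1,4+1) = (1,5)
Fill (0+2,4+1) = (2,5)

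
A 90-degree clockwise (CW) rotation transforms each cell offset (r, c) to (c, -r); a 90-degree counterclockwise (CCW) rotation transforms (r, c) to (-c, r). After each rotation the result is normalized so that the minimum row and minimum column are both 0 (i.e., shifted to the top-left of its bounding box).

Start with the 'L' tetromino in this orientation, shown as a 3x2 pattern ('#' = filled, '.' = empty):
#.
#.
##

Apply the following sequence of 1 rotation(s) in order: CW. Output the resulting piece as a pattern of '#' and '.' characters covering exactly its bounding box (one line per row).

Start:
#.
#.
##
After rotation 1 (CW):
###
#..

Answer: ###
#..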